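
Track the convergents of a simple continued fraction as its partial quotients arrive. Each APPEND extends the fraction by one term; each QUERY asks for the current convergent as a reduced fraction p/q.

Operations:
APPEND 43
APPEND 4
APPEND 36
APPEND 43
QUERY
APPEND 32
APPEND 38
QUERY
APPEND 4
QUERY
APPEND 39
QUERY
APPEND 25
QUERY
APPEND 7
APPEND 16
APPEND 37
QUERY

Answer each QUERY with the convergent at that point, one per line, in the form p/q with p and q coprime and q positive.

269826/6239
328616540/7598373
1323106863/30593285
51929784197/1200736488
1299567711788/30049005485
5473383938996965/126557271708564

APPEND 43: p_0 = 43·1 + 0 = 43, q_0 = 43·0 + 1 = 1 → 43/1
APPEND 4: p_1 = 4·43 + 1 = 173, q_1 = 4·1 + 0 = 4 → 173/4
APPEND 36: p_2 = 36·173 + 43 = 6271, q_2 = 36·4 + 1 = 145 → 6271/145
APPEND 43: p_3 = 43·6271 + 173 = 269826, q_3 = 43·145 + 4 = 6239 → 269826/6239
APPEND 32: p_4 = 32·269826 + 6271 = 8640703, q_4 = 32·6239 + 145 = 199793 → 8640703/199793
APPEND 38: p_5 = 38·8640703 + 269826 = 328616540, q_5 = 38·199793 + 6239 = 7598373 → 328616540/7598373
APPEND 4: p_6 = 4·328616540 + 8640703 = 1323106863, q_6 = 4·7598373 + 199793 = 30593285 → 1323106863/30593285
APPEND 39: p_7 = 39·1323106863 + 328616540 = 51929784197, q_7 = 39·30593285 + 7598373 = 1200736488 → 51929784197/1200736488
APPEND 25: p_8 = 25·51929784197 + 1323106863 = 1299567711788, q_8 = 25·1200736488 + 30593285 = 30049005485 → 1299567711788/30049005485
APPEND 7: p_9 = 7·1299567711788 + 51929784197 = 9148903766713, q_9 = 7·30049005485 + 1200736488 = 211543774883 → 9148903766713/211543774883
APPEND 16: p_10 = 16·9148903766713 + 1299567711788 = 147682027979196, q_10 = 16·211543774883 + 30049005485 = 3414749403613 → 147682027979196/3414749403613
APPEND 37: p_11 = 37·147682027979196 + 9148903766713 = 5473383938996965, q_11 = 37·3414749403613 + 211543774883 = 126557271708564 → 5473383938996965/126557271708564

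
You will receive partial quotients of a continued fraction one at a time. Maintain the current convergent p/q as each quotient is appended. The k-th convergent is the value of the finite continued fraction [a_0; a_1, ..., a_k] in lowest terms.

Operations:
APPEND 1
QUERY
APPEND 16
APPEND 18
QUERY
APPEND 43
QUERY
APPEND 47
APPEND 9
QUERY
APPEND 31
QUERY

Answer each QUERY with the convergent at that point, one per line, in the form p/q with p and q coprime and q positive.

1/1
307/289
13218/12443
5607195/5278433
174444598/164216533

APPEND 1: p_0 = 1·1 + 0 = 1, q_0 = 1·0 + 1 = 1 → 1/1
APPEND 16: p_1 = 16·1 + 1 = 17, q_1 = 16·1 + 0 = 16 → 17/16
APPEND 18: p_2 = 18·17 + 1 = 307, q_2 = 18·16 + 1 = 289 → 307/289
APPEND 43: p_3 = 43·307 + 17 = 13218, q_3 = 43·289 + 16 = 12443 → 13218/12443
APPEND 47: p_4 = 47·13218 + 307 = 621553, q_4 = 47·12443 + 289 = 585110 → 621553/585110
APPEND 9: p_5 = 9·621553 + 13218 = 5607195, q_5 = 9·585110 + 12443 = 5278433 → 5607195/5278433
APPEND 31: p_6 = 31·5607195 + 621553 = 174444598, q_6 = 31·5278433 + 585110 = 164216533 → 174444598/164216533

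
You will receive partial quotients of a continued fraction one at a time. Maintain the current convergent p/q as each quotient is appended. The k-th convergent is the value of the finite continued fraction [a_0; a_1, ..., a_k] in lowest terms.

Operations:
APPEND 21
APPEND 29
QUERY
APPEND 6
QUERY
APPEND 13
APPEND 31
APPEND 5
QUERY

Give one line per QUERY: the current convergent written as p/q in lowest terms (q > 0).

610/29
3681/175
7578633/360299

APPEND 21: p_0 = 21·1 + 0 = 21, q_0 = 21·0 + 1 = 1 → 21/1
APPEND 29: p_1 = 29·21 + 1 = 610, q_1 = 29·1 + 0 = 29 → 610/29
APPEND 6: p_2 = 6·610 + 21 = 3681, q_2 = 6·29 + 1 = 175 → 3681/175
APPEND 13: p_3 = 13·3681 + 610 = 48463, q_3 = 13·175 + 29 = 2304 → 48463/2304
APPEND 31: p_4 = 31·48463 + 3681 = 1506034, q_4 = 31·2304 + 175 = 71599 → 1506034/71599
APPEND 5: p_5 = 5·1506034 + 48463 = 7578633, q_5 = 5·71599 + 2304 = 360299 → 7578633/360299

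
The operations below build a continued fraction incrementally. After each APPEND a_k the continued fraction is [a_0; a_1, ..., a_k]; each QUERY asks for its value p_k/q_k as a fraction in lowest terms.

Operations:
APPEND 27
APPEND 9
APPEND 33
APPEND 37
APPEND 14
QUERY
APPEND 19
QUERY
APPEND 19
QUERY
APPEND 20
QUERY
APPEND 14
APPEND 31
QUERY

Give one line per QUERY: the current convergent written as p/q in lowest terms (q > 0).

4196417/154788
80031090/2952007
1524787127/56242921
30575773630/1127810427
13347729929987/492341066296

APPEND 27: p_0 = 27·1 + 0 = 27, q_0 = 27·0 + 1 = 1 → 27/1
APPEND 9: p_1 = 9·27 + 1 = 244, q_1 = 9·1 + 0 = 9 → 244/9
APPEND 33: p_2 = 33·244 + 27 = 8079, q_2 = 33·9 + 1 = 298 → 8079/298
APPEND 37: p_3 = 37·8079 + 244 = 299167, q_3 = 37·298 + 9 = 11035 → 299167/11035
APPEND 14: p_4 = 14·299167 + 8079 = 4196417, q_4 = 14·11035 + 298 = 154788 → 4196417/154788
APPEND 19: p_5 = 19·4196417 + 299167 = 80031090, q_5 = 19·154788 + 11035 = 2952007 → 80031090/2952007
APPEND 19: p_6 = 19·80031090 + 4196417 = 1524787127, q_6 = 19·2952007 + 154788 = 56242921 → 1524787127/56242921
APPEND 20: p_7 = 20·1524787127 + 80031090 = 30575773630, q_7 = 20·56242921 + 2952007 = 1127810427 → 30575773630/1127810427
APPEND 14: p_8 = 14·30575773630 + 1524787127 = 429585617947, q_8 = 14·1127810427 + 56242921 = 15845588899 → 429585617947/15845588899
APPEND 31: p_9 = 31·429585617947 + 30575773630 = 13347729929987, q_9 = 31·15845588899 + 1127810427 = 492341066296 → 13347729929987/492341066296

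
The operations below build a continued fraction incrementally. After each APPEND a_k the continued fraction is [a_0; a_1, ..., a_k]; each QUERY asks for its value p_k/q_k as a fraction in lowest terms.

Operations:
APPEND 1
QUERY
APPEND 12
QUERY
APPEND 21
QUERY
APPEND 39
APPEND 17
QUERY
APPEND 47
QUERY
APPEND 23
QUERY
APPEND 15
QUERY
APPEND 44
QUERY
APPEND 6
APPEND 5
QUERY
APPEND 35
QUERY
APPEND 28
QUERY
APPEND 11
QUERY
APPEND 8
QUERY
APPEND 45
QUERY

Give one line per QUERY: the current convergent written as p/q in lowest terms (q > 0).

1/1
13/12
274/253
182157/168196
8572078/7915091
197339951/182215289
2968671343/2741144426
130818879043/120792570033
4070228607048/3758275393153
143245883192281/132267135324979
4014954957990916/3707238064492565
44307750421092357/40911885844743194
358476958326729772/331002324822438117
16175770875123932097/14936016502854458459

APPEND 1: p_0 = 1·1 + 0 = 1, q_0 = 1·0 + 1 = 1 → 1/1
APPEND 12: p_1 = 12·1 + 1 = 13, q_1 = 12·1 + 0 = 12 → 13/12
APPEND 21: p_2 = 21·13 + 1 = 274, q_2 = 21·12 + 1 = 253 → 274/253
APPEND 39: p_3 = 39·274 + 13 = 10699, q_3 = 39·253 + 12 = 9879 → 10699/9879
APPEND 17: p_4 = 17·10699 + 274 = 182157, q_4 = 17·9879 + 253 = 168196 → 182157/168196
APPEND 47: p_5 = 47·182157 + 10699 = 8572078, q_5 = 47·168196 + 9879 = 7915091 → 8572078/7915091
APPEND 23: p_6 = 23·8572078 + 182157 = 197339951, q_6 = 23·7915091 + 168196 = 182215289 → 197339951/182215289
APPEND 15: p_7 = 15·197339951 + 8572078 = 2968671343, q_7 = 15·182215289 + 7915091 = 2741144426 → 2968671343/2741144426
APPEND 44: p_8 = 44·2968671343 + 197339951 = 130818879043, q_8 = 44·2741144426 + 182215289 = 120792570033 → 130818879043/120792570033
APPEND 6: p_9 = 6·130818879043 + 2968671343 = 787881945601, q_9 = 6·120792570033 + 2741144426 = 727496564624 → 787881945601/727496564624
APPEND 5: p_10 = 5·787881945601 + 130818879043 = 4070228607048, q_10 = 5·727496564624 + 120792570033 = 3758275393153 → 4070228607048/3758275393153
APPEND 35: p_11 = 35·4070228607048 + 787881945601 = 143245883192281, q_11 = 35·3758275393153 + 727496564624 = 132267135324979 → 143245883192281/132267135324979
APPEND 28: p_12 = 28·143245883192281 + 4070228607048 = 4014954957990916, q_12 = 28·132267135324979 + 3758275393153 = 3707238064492565 → 4014954957990916/3707238064492565
APPEND 11: p_13 = 11·4014954957990916 + 143245883192281 = 44307750421092357, q_13 = 11·3707238064492565 + 132267135324979 = 40911885844743194 → 44307750421092357/40911885844743194
APPEND 8: p_14 = 8·44307750421092357 + 4014954957990916 = 358476958326729772, q_14 = 8·40911885844743194 + 3707238064492565 = 331002324822438117 → 358476958326729772/331002324822438117
APPEND 45: p_15 = 45·358476958326729772 + 44307750421092357 = 16175770875123932097, q_15 = 45·331002324822438117 + 40911885844743194 = 14936016502854458459 → 16175770875123932097/14936016502854458459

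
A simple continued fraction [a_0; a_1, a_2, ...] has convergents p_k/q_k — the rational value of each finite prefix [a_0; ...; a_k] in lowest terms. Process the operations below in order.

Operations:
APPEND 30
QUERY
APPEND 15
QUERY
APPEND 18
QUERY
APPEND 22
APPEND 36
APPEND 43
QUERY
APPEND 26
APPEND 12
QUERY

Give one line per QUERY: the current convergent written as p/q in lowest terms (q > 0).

APPEND 30: p_0 = 30·1 + 0 = 30, q_0 = 30·0 + 1 = 1 → 30/1
APPEND 15: p_1 = 15·30 + 1 = 451, q_1 = 15·1 + 0 = 15 → 451/15
APPEND 18: p_2 = 18·451 + 30 = 8148, q_2 = 18·15 + 1 = 271 → 8148/271
APPEND 22: p_3 = 22·8148 + 451 = 179707, q_3 = 22·271 + 15 = 5977 → 179707/5977
APPEND 36: p_4 = 36·179707 + 8148 = 6477600, q_4 = 36·5977 + 271 = 215443 → 6477600/215443
APPEND 43: p_5 = 43·6477600 + 179707 = 278716507, q_5 = 43·215443 + 5977 = 9270026 → 278716507/9270026
APPEND 26: p_6 = 26·278716507 + 6477600 = 7253106782, q_6 = 26·9270026 + 215443 = 241236119 → 7253106782/241236119
APPEND 12: p_7 = 12·7253106782 + 278716507 = 87315997891, q_7 = 12·241236119 + 9270026 = 2904103454 → 87315997891/2904103454

30/1
451/15
8148/271
278716507/9270026
87315997891/2904103454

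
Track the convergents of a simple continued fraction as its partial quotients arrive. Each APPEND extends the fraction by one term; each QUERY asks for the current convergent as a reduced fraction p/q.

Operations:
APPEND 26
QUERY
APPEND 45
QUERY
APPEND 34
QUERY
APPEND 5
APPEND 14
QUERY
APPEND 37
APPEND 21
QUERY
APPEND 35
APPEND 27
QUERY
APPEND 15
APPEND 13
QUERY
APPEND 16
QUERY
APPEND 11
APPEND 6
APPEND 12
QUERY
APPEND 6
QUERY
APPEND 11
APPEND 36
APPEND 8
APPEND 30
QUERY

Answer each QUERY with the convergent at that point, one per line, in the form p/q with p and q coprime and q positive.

26/1
1171/45
39840/1531
2845034/109331
2217644243/85221218
2100739052861/80728701797
412755253557498/15861653894713
6635672865728017/255000379637940
5438204519078031209/208983210139235149
33076293727993309381/1271079456194521152
3222900740486546993447221/123851933178339573447258

APPEND 26: p_0 = 26·1 + 0 = 26, q_0 = 26·0 + 1 = 1 → 26/1
APPEND 45: p_1 = 45·26 + 1 = 1171, q_1 = 45·1 + 0 = 45 → 1171/45
APPEND 34: p_2 = 34·1171 + 26 = 39840, q_2 = 34·45 + 1 = 1531 → 39840/1531
APPEND 5: p_3 = 5·39840 + 1171 = 200371, q_3 = 5·1531 + 45 = 7700 → 200371/7700
APPEND 14: p_4 = 14·200371 + 39840 = 2845034, q_4 = 14·7700 + 1531 = 109331 → 2845034/109331
APPEND 37: p_5 = 37·2845034 + 200371 = 105466629, q_5 = 37·109331 + 7700 = 4052947 → 105466629/4052947
APPEND 21: p_6 = 21·105466629 + 2845034 = 2217644243, q_6 = 21·4052947 + 109331 = 85221218 → 2217644243/85221218
APPEND 35: p_7 = 35·2217644243 + 105466629 = 77723015134, q_7 = 35·85221218 + 4052947 = 2986795577 → 77723015134/2986795577
APPEND 27: p_8 = 27·77723015134 + 2217644243 = 2100739052861, q_8 = 27·2986795577 + 85221218 = 80728701797 → 2100739052861/80728701797
APPEND 15: p_9 = 15·2100739052861 + 77723015134 = 31588808808049, q_9 = 15·80728701797 + 2986795577 = 1213917322532 → 31588808808049/1213917322532
APPEND 13: p_10 = 13·31588808808049 + 2100739052861 = 412755253557498, q_10 = 13·1213917322532 + 80728701797 = 15861653894713 → 412755253557498/15861653894713
APPEND 16: p_11 = 16·412755253557498 + 31588808808049 = 6635672865728017, q_11 = 16·15861653894713 + 1213917322532 = 255000379637940 → 6635672865728017/255000379637940
APPEND 11: p_12 = 11·6635672865728017 + 412755253557498 = 73405156776565685, q_12 = 11·255000379637940 + 15861653894713 = 2820865829912053 → 73405156776565685/2820865829912053
APPEND 6: p_13 = 6·73405156776565685 + 6635672865728017 = 447066613525122127, q_13 = 6·2820865829912053 + 255000379637940 = 17180195359110258 → 447066613525122127/17180195359110258
APPEND 12: p_14 = 12·447066613525122127 + 73405156776565685 = 5438204519078031209, q_14 = 12·17180195359110258 + 2820865829912053 = 208983210139235149 → 5438204519078031209/208983210139235149
APPEND 6: p_15 = 6·5438204519078031209 + 447066613525122127 = 33076293727993309381, q_15 = 6·208983210139235149 + 17180195359110258 = 1271079456194521152 → 33076293727993309381/1271079456194521152
APPEND 11: p_16 = 11·33076293727993309381 + 5438204519078031209 = 369277435527004434400, q_16 = 11·1271079456194521152 + 208983210139235149 = 14190857228278967821 → 369277435527004434400/14190857228278967821
APPEND 36: p_17 = 36·369277435527004434400 + 33076293727993309381 = 13327063972700152947781, q_17 = 36·14190857228278967821 + 1271079456194521152 = 512141939674237362708 → 13327063972700152947781/512141939674237362708
APPEND 8: p_18 = 8·13327063972700152947781 + 369277435527004434400 = 106985789217128228016648, q_18 = 8·512141939674237362708 + 14190857228278967821 = 4111326374622177869485 → 106985789217128228016648/4111326374622177869485
APPEND 30: p_19 = 30·106985789217128228016648 + 13327063972700152947781 = 3222900740486546993447221, q_19 = 30·4111326374622177869485 + 512141939674237362708 = 123851933178339573447258 → 3222900740486546993447221/123851933178339573447258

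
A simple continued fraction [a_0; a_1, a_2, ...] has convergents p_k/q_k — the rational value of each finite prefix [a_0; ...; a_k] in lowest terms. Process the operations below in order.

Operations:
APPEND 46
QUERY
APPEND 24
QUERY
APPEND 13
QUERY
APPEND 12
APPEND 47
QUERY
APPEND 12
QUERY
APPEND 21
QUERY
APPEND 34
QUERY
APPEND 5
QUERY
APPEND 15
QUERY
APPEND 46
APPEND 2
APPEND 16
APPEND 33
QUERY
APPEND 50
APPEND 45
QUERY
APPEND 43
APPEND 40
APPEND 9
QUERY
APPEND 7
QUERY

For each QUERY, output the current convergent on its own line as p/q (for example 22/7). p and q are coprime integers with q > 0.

APPEND 46: p_0 = 46·1 + 0 = 46, q_0 = 46·0 + 1 = 1 → 46/1
APPEND 24: p_1 = 24·46 + 1 = 1105, q_1 = 24·1 + 0 = 24 → 1105/24
APPEND 13: p_2 = 13·1105 + 46 = 14411, q_2 = 13·24 + 1 = 313 → 14411/313
APPEND 12: p_3 = 12·14411 + 1105 = 174037, q_3 = 12·313 + 24 = 3780 → 174037/3780
APPEND 47: p_4 = 47·174037 + 14411 = 8194150, q_4 = 47·3780 + 313 = 177973 → 8194150/177973
APPEND 12: p_5 = 12·8194150 + 174037 = 98503837, q_5 = 12·177973 + 3780 = 2139456 → 98503837/2139456
APPEND 21: p_6 = 21·98503837 + 8194150 = 2076774727, q_6 = 21·2139456 + 177973 = 45106549 → 2076774727/45106549
APPEND 34: p_7 = 34·2076774727 + 98503837 = 70708844555, q_7 = 34·45106549 + 2139456 = 1535762122 → 70708844555/1535762122
APPEND 5: p_8 = 5·70708844555 + 2076774727 = 355620997502, q_8 = 5·1535762122 + 45106549 = 7723917159 → 355620997502/7723917159
APPEND 15: p_9 = 15·355620997502 + 70708844555 = 5405023807085, q_9 = 15·7723917159 + 1535762122 = 117394519507 → 5405023807085/117394519507
APPEND 46: p_10 = 46·5405023807085 + 355620997502 = 248986716123412, q_10 = 46·117394519507 + 7723917159 = 5407871814481 → 248986716123412/5407871814481
APPEND 2: p_11 = 2·248986716123412 + 5405023807085 = 503378456053909, q_11 = 2·5407871814481 + 117394519507 = 10933138148469 → 503378456053909/10933138148469
APPEND 16: p_12 = 16·503378456053909 + 248986716123412 = 8303042012985956, q_12 = 16·10933138148469 + 5407871814481 = 180338082189985 → 8303042012985956/180338082189985
APPEND 33: p_13 = 33·8303042012985956 + 503378456053909 = 274503764884590457, q_13 = 33·180338082189985 + 10933138148469 = 5962089850417974 → 274503764884590457/5962089850417974
APPEND 50: p_14 = 50·274503764884590457 + 8303042012985956 = 13733491286242508806, q_14 = 50·5962089850417974 + 180338082189985 = 298284830603088685 → 13733491286242508806/298284830603088685
APPEND 45: p_15 = 45·13733491286242508806 + 274503764884590457 = 618281611645797486727, q_15 = 45·298284830603088685 + 5962089850417974 = 13428779466989408799 → 618281611645797486727/13428779466989408799
APPEND 43: p_16 = 43·618281611645797486727 + 13733491286242508806 = 26599842792055534438067, q_16 = 43·13428779466989408799 + 298284830603088685 = 577735801911147667042 → 26599842792055534438067/577735801911147667042
APPEND 40: p_17 = 40·26599842792055534438067 + 618281611645797486727 = 1064611993293867175009407, q_17 = 40·577735801911147667042 + 13428779466989408799 = 23122860855912896090479 → 1064611993293867175009407/23122860855912896090479
APPEND 9: p_18 = 9·1064611993293867175009407 + 26599842792055534438067 = 9608107782436860109522730, q_18 = 9·23122860855912896090479 + 577735801911147667042 = 208683483505127212481353 → 9608107782436860109522730/208683483505127212481353
APPEND 7: p_19 = 7·9608107782436860109522730 + 1064611993293867175009407 = 68321366470351887941668517, q_19 = 7·208683483505127212481353 + 23122860855912896090479 = 1483907245391803383459950 → 68321366470351887941668517/1483907245391803383459950

46/1
1105/24
14411/313
8194150/177973
98503837/2139456
2076774727/45106549
70708844555/1535762122
355620997502/7723917159
5405023807085/117394519507
274503764884590457/5962089850417974
618281611645797486727/13428779466989408799
9608107782436860109522730/208683483505127212481353
68321366470351887941668517/1483907245391803383459950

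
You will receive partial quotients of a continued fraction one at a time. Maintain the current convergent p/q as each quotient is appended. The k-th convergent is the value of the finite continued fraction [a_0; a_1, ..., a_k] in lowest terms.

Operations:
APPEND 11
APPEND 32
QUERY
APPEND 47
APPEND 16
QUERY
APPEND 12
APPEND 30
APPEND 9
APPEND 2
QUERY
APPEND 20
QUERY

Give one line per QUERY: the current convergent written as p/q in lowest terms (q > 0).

353/32
265985/24112
1840271099/166823756
37677298207/3415512207

APPEND 11: p_0 = 11·1 + 0 = 11, q_0 = 11·0 + 1 = 1 → 11/1
APPEND 32: p_1 = 32·11 + 1 = 353, q_1 = 32·1 + 0 = 32 → 353/32
APPEND 47: p_2 = 47·353 + 11 = 16602, q_2 = 47·32 + 1 = 1505 → 16602/1505
APPEND 16: p_3 = 16·16602 + 353 = 265985, q_3 = 16·1505 + 32 = 24112 → 265985/24112
APPEND 12: p_4 = 12·265985 + 16602 = 3208422, q_4 = 12·24112 + 1505 = 290849 → 3208422/290849
APPEND 30: p_5 = 30·3208422 + 265985 = 96518645, q_5 = 30·290849 + 24112 = 8749582 → 96518645/8749582
APPEND 9: p_6 = 9·96518645 + 3208422 = 871876227, q_6 = 9·8749582 + 290849 = 79037087 → 871876227/79037087
APPEND 2: p_7 = 2·871876227 + 96518645 = 1840271099, q_7 = 2·79037087 + 8749582 = 166823756 → 1840271099/166823756
APPEND 20: p_8 = 20·1840271099 + 871876227 = 37677298207, q_8 = 20·166823756 + 79037087 = 3415512207 → 37677298207/3415512207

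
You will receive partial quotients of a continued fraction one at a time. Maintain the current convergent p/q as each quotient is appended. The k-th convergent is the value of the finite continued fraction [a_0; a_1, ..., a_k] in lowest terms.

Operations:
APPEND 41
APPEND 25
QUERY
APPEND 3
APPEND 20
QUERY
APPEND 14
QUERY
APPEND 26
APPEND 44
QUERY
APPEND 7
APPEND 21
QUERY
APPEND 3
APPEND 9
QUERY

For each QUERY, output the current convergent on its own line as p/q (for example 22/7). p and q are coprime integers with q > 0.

APPEND 41: p_0 = 41·1 + 0 = 41, q_0 = 41·0 + 1 = 1 → 41/1
APPEND 25: p_1 = 25·41 + 1 = 1026, q_1 = 25·1 + 0 = 25 → 1026/25
APPEND 3: p_2 = 3·1026 + 41 = 3119, q_2 = 3·25 + 1 = 76 → 3119/76
APPEND 20: p_3 = 20·3119 + 1026 = 63406, q_3 = 20·76 + 25 = 1545 → 63406/1545
APPEND 14: p_4 = 14·63406 + 3119 = 890803, q_4 = 14·1545 + 76 = 21706 → 890803/21706
APPEND 26: p_5 = 26·890803 + 63406 = 23224284, q_5 = 26·21706 + 1545 = 565901 → 23224284/565901
APPEND 44: p_6 = 44·23224284 + 890803 = 1022759299, q_6 = 44·565901 + 21706 = 24921350 → 1022759299/24921350
APPEND 7: p_7 = 7·1022759299 + 23224284 = 7182539377, q_7 = 7·24921350 + 565901 = 175015351 → 7182539377/175015351
APPEND 21: p_8 = 21·7182539377 + 1022759299 = 151856086216, q_8 = 21·175015351 + 24921350 = 3700243721 → 151856086216/3700243721
APPEND 3: p_9 = 3·151856086216 + 7182539377 = 462750798025, q_9 = 3·3700243721 + 175015351 = 11275746514 → 462750798025/11275746514
APPEND 9: p_10 = 9·462750798025 + 151856086216 = 4316613268441, q_10 = 9·11275746514 + 3700243721 = 105181962347 → 4316613268441/105181962347

1026/25
63406/1545
890803/21706
1022759299/24921350
151856086216/3700243721
4316613268441/105181962347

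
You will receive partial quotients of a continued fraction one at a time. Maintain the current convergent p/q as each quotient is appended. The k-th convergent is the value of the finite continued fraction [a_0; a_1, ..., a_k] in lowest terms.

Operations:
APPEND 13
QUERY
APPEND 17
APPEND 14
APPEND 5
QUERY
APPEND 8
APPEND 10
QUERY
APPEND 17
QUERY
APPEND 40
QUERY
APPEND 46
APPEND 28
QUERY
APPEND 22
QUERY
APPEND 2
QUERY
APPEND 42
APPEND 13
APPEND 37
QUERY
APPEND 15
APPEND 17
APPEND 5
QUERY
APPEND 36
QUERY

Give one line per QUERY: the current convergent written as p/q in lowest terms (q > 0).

APPEND 13: p_0 = 13·1 + 0 = 13, q_0 = 13·0 + 1 = 1 → 13/1
APPEND 17: p_1 = 17·13 + 1 = 222, q_1 = 17·1 + 0 = 17 → 222/17
APPEND 14: p_2 = 14·222 + 13 = 3121, q_2 = 14·17 + 1 = 239 → 3121/239
APPEND 5: p_3 = 5·3121 + 222 = 15827, q_3 = 5·239 + 17 = 1212 → 15827/1212
APPEND 8: p_4 = 8·15827 + 3121 = 129737, q_4 = 8·1212 + 239 = 9935 → 129737/9935
APPEND 10: p_5 = 10·129737 + 15827 = 1313197, q_5 = 10·9935 + 1212 = 100562 → 1313197/100562
APPEND 17: p_6 = 17·1313197 + 129737 = 22454086, q_6 = 17·100562 + 9935 = 1719489 → 22454086/1719489
APPEND 40: p_7 = 40·22454086 + 1313197 = 899476637, q_7 = 40·1719489 + 100562 = 68880122 → 899476637/68880122
APPEND 46: p_8 = 46·899476637 + 22454086 = 41398379388, q_8 = 46·68880122 + 1719489 = 3170205101 → 41398379388/3170205101
APPEND 28: p_9 = 28·41398379388 + 899476637 = 1160054099501, q_9 = 28·3170205101 + 68880122 = 88834622950 → 1160054099501/88834622950
APPEND 22: p_10 = 22·1160054099501 + 41398379388 = 25562588568410, q_10 = 22·88834622950 + 3170205101 = 1957531910001 → 25562588568410/1957531910001
APPEND 2: p_11 = 2·25562588568410 + 1160054099501 = 52285231236321, q_11 = 2·1957531910001 + 88834622950 = 4003898442952 → 52285231236321/4003898442952
APPEND 42: p_12 = 42·52285231236321 + 25562588568410 = 2221542300493892, q_12 = 42·4003898442952 + 1957531910001 = 170121266513985 → 2221542300493892/170121266513985
APPEND 13: p_13 = 13·2221542300493892 + 52285231236321 = 28932335137656917, q_13 = 13·170121266513985 + 4003898442952 = 2215580363124757 → 28932335137656917/2215580363124757
APPEND 37: p_14 = 37·28932335137656917 + 2221542300493892 = 1072717942393799821, q_14 = 37·2215580363124757 + 170121266513985 = 82146594702129994 → 1072717942393799821/82146594702129994
APPEND 15: p_15 = 15·1072717942393799821 + 28932335137656917 = 16119701471044654232, q_15 = 15·82146594702129994 + 2215580363124757 = 1234414500895074667 → 16119701471044654232/1234414500895074667
APPEND 17: p_16 = 17·16119701471044654232 + 1072717942393799821 = 275107642950152921765, q_16 = 17·1234414500895074667 + 82146594702129994 = 21067193109918399333 → 275107642950152921765/21067193109918399333
APPEND 5: p_17 = 5·275107642950152921765 + 16119701471044654232 = 1391657916221809263057, q_17 = 5·21067193109918399333 + 1234414500895074667 = 106570380050487071332 → 1391657916221809263057/106570380050487071332
APPEND 36: p_18 = 36·1391657916221809263057 + 275107642950152921765 = 50374792626935286391817, q_18 = 36·106570380050487071332 + 21067193109918399333 = 3857600874927452967285 → 50374792626935286391817/3857600874927452967285

13/1
15827/1212
1313197/100562
22454086/1719489
899476637/68880122
1160054099501/88834622950
25562588568410/1957531910001
52285231236321/4003898442952
1072717942393799821/82146594702129994
1391657916221809263057/106570380050487071332
50374792626935286391817/3857600874927452967285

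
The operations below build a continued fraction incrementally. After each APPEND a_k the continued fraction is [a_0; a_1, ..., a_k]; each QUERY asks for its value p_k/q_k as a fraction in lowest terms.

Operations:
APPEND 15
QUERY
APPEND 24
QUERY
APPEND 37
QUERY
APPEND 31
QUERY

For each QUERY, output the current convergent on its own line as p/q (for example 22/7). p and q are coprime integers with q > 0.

15/1
361/24
13372/889
414893/27583

APPEND 15: p_0 = 15·1 + 0 = 15, q_0 = 15·0 + 1 = 1 → 15/1
APPEND 24: p_1 = 24·15 + 1 = 361, q_1 = 24·1 + 0 = 24 → 361/24
APPEND 37: p_2 = 37·361 + 15 = 13372, q_2 = 37·24 + 1 = 889 → 13372/889
APPEND 31: p_3 = 31·13372 + 361 = 414893, q_3 = 31·889 + 24 = 27583 → 414893/27583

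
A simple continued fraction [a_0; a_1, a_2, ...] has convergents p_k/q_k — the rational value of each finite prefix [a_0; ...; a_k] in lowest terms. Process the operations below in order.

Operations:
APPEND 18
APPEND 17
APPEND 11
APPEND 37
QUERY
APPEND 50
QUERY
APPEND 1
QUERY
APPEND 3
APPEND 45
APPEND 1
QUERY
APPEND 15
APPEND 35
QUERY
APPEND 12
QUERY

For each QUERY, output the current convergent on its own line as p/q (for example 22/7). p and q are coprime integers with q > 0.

APPEND 18: p_0 = 18·1 + 0 = 18, q_0 = 18·0 + 1 = 1 → 18/1
APPEND 17: p_1 = 17·18 + 1 = 307, q_1 = 17·1 + 0 = 17 → 307/17
APPEND 11: p_2 = 11·307 + 18 = 3395, q_2 = 11·17 + 1 = 188 → 3395/188
APPEND 37: p_3 = 37·3395 + 307 = 125922, q_3 = 37·188 + 17 = 6973 → 125922/6973
APPEND 50: p_4 = 50·125922 + 3395 = 6299495, q_4 = 50·6973 + 188 = 348838 → 6299495/348838
APPEND 1: p_5 = 1·6299495 + 125922 = 6425417, q_5 = 1·348838 + 6973 = 355811 → 6425417/355811
APPEND 3: p_6 = 3·6425417 + 6299495 = 25575746, q_6 = 3·355811 + 348838 = 1416271 → 25575746/1416271
APPEND 45: p_7 = 45·25575746 + 6425417 = 1157333987, q_7 = 45·1416271 + 355811 = 64088006 → 1157333987/64088006
APPEND 1: p_8 = 1·1157333987 + 25575746 = 1182909733, q_8 = 1·64088006 + 1416271 = 65504277 → 1182909733/65504277
APPEND 15: p_9 = 15·1182909733 + 1157333987 = 18900979982, q_9 = 15·65504277 + 64088006 = 1046652161 → 18900979982/1046652161
APPEND 35: p_10 = 35·18900979982 + 1182909733 = 662717209103, q_10 = 35·1046652161 + 65504277 = 36698329912 → 662717209103/36698329912
APPEND 12: p_11 = 12·662717209103 + 18900979982 = 7971507489218, q_11 = 12·36698329912 + 1046652161 = 441426611105 → 7971507489218/441426611105

125922/6973
6299495/348838
6425417/355811
1182909733/65504277
662717209103/36698329912
7971507489218/441426611105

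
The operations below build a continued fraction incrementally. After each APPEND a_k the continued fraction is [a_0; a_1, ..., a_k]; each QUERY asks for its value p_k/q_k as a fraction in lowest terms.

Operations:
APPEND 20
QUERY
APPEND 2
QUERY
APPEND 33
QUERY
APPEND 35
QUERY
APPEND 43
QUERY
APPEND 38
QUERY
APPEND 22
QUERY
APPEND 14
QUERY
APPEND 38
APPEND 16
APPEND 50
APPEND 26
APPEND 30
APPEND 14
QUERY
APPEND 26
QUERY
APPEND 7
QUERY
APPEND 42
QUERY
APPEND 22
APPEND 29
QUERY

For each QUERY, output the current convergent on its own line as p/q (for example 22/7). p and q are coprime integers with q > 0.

APPEND 20: p_0 = 20·1 + 0 = 20, q_0 = 20·0 + 1 = 1 → 20/1
APPEND 2: p_1 = 2·20 + 1 = 41, q_1 = 2·1 + 0 = 2 → 41/2
APPEND 33: p_2 = 33·41 + 20 = 1373, q_2 = 33·2 + 1 = 67 → 1373/67
APPEND 35: p_3 = 35·1373 + 41 = 48096, q_3 = 35·67 + 2 = 2347 → 48096/2347
APPEND 43: p_4 = 43·48096 + 1373 = 2069501, q_4 = 43·2347 + 67 = 100988 → 2069501/100988
APPEND 38: p_5 = 38·2069501 + 48096 = 78689134, q_5 = 38·100988 + 2347 = 3839891 → 78689134/3839891
APPEND 22: p_6 = 22·78689134 + 2069501 = 1733230449, q_6 = 22·3839891 + 100988 = 84578590 → 1733230449/84578590
APPEND 14: p_7 = 14·1733230449 + 78689134 = 24343915420, q_7 = 14·84578590 + 3839891 = 1187940151 → 24343915420/1187940151
APPEND 38: p_8 = 38·24343915420 + 1733230449 = 926802016409, q_8 = 38·1187940151 + 84578590 = 45226304328 → 926802016409/45226304328
APPEND 16: p_9 = 16·926802016409 + 24343915420 = 14853176177964, q_9 = 16·45226304328 + 1187940151 = 724808809399 → 14853176177964/724808809399
APPEND 50: p_10 = 50·14853176177964 + 926802016409 = 743585610914609, q_10 = 50·724808809399 + 45226304328 = 36285666774278 → 743585610914609/36285666774278
APPEND 26: p_11 = 26·743585610914609 + 14853176177964 = 19348079059957798, q_11 = 26·36285666774278 + 724808809399 = 944152144940627 → 19348079059957798/944152144940627
APPEND 30: p_12 = 30·19348079059957798 + 743585610914609 = 581185957409648549, q_12 = 30·944152144940627 + 36285666774278 = 28360850014993088 → 581185957409648549/28360850014993088
APPEND 14: p_13 = 14·581185957409648549 + 19348079059957798 = 8155951482795037484, q_13 = 14·28360850014993088 + 944152144940627 = 397996052354843859 → 8155951482795037484/397996052354843859
APPEND 26: p_14 = 26·8155951482795037484 + 581185957409648549 = 212635924510080623133, q_14 = 26·397996052354843859 + 28360850014993088 = 10376258211240933422 → 212635924510080623133/10376258211240933422
APPEND 7: p_15 = 7·212635924510080623133 + 8155951482795037484 = 1496607423053359399415, q_15 = 7·10376258211240933422 + 397996052354843859 = 73031803531041377813 → 1496607423053359399415/73031803531041377813
APPEND 42: p_16 = 42·1496607423053359399415 + 212635924510080623133 = 63070147692751175398563, q_16 = 42·73031803531041377813 + 10376258211240933422 = 3077712006514978801568 → 63070147692751175398563/3077712006514978801568
APPEND 22: p_17 = 22·63070147692751175398563 + 1496607423053359399415 = 1389039856663579218167801, q_17 = 22·3077712006514978801568 + 73031803531041377813 = 67782695946860575012309 → 1389039856663579218167801/67782695946860575012309
APPEND 29: p_18 = 29·1389039856663579218167801 + 63070147692751175398563 = 40345225990936548502264792, q_18 = 29·67782695946860575012309 + 3077712006514978801568 = 1968775894465471654158529 → 40345225990936548502264792/1968775894465471654158529

20/1
41/2
1373/67
48096/2347
2069501/100988
78689134/3839891
1733230449/84578590
24343915420/1187940151
8155951482795037484/397996052354843859
212635924510080623133/10376258211240933422
1496607423053359399415/73031803531041377813
63070147692751175398563/3077712006514978801568
40345225990936548502264792/1968775894465471654158529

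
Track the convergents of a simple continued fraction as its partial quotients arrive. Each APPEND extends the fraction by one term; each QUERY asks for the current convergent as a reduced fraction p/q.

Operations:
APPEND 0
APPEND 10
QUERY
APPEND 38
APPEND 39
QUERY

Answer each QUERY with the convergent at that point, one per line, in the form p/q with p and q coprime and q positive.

1/10
1483/14869

APPEND 0: p_0 = 0·1 + 0 = 0, q_0 = 0·0 + 1 = 1 → 0/1
APPEND 10: p_1 = 10·0 + 1 = 1, q_1 = 10·1 + 0 = 10 → 1/10
APPEND 38: p_2 = 38·1 + 0 = 38, q_2 = 38·10 + 1 = 381 → 38/381
APPEND 39: p_3 = 39·38 + 1 = 1483, q_3 = 39·381 + 10 = 14869 → 1483/14869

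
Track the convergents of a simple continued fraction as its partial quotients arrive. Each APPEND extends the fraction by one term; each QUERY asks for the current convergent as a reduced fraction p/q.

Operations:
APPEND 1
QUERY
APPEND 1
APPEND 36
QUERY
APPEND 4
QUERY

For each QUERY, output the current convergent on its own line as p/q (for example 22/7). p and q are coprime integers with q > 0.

APPEND 1: p_0 = 1·1 + 0 = 1, q_0 = 1·0 + 1 = 1 → 1/1
APPEND 1: p_1 = 1·1 + 1 = 2, q_1 = 1·1 + 0 = 1 → 2/1
APPEND 36: p_2 = 36·2 + 1 = 73, q_2 = 36·1 + 1 = 37 → 73/37
APPEND 4: p_3 = 4·73 + 2 = 294, q_3 = 4·37 + 1 = 149 → 294/149

1/1
73/37
294/149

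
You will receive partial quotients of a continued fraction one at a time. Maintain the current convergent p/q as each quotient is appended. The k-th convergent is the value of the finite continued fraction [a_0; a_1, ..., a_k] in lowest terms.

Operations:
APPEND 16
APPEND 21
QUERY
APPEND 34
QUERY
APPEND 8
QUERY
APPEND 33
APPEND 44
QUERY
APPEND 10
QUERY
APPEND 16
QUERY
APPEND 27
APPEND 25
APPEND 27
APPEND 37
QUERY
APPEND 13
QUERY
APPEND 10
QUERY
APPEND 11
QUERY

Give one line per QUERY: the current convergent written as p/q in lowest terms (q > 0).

337/21
11474/715
92129/5741
134368293/8373133
1346734661/83921498
21682122869/1351117101
14712493695897588/916806068805325
191659655963221931/11943232694891052
1931309053328116898/120349133017715845
21436059242572507809/1335783695889765347

APPEND 16: p_0 = 16·1 + 0 = 16, q_0 = 16·0 + 1 = 1 → 16/1
APPEND 21: p_1 = 21·16 + 1 = 337, q_1 = 21·1 + 0 = 21 → 337/21
APPEND 34: p_2 = 34·337 + 16 = 11474, q_2 = 34·21 + 1 = 715 → 11474/715
APPEND 8: p_3 = 8·11474 + 337 = 92129, q_3 = 8·715 + 21 = 5741 → 92129/5741
APPEND 33: p_4 = 33·92129 + 11474 = 3051731, q_4 = 33·5741 + 715 = 190168 → 3051731/190168
APPEND 44: p_5 = 44·3051731 + 92129 = 134368293, q_5 = 44·190168 + 5741 = 8373133 → 134368293/8373133
APPEND 10: p_6 = 10·134368293 + 3051731 = 1346734661, q_6 = 10·8373133 + 190168 = 83921498 → 1346734661/83921498
APPEND 16: p_7 = 16·1346734661 + 134368293 = 21682122869, q_7 = 16·83921498 + 8373133 = 1351117101 → 21682122869/1351117101
APPEND 27: p_8 = 27·21682122869 + 1346734661 = 586764052124, q_8 = 27·1351117101 + 83921498 = 36564083225 → 586764052124/36564083225
APPEND 25: p_9 = 25·586764052124 + 21682122869 = 14690783425969, q_9 = 25·36564083225 + 1351117101 = 915453197726 → 14690783425969/915453197726
APPEND 27: p_10 = 27·14690783425969 + 586764052124 = 397237916553287, q_10 = 27·915453197726 + 36564083225 = 24753800421827 → 397237916553287/24753800421827
APPEND 37: p_11 = 37·397237916553287 + 14690783425969 = 14712493695897588, q_11 = 37·24753800421827 + 915453197726 = 916806068805325 → 14712493695897588/916806068805325
APPEND 13: p_12 = 13·14712493695897588 + 397237916553287 = 191659655963221931, q_12 = 13·916806068805325 + 24753800421827 = 11943232694891052 → 191659655963221931/11943232694891052
APPEND 10: p_13 = 10·191659655963221931 + 14712493695897588 = 1931309053328116898, q_13 = 10·11943232694891052 + 916806068805325 = 120349133017715845 → 1931309053328116898/120349133017715845
APPEND 11: p_14 = 11·1931309053328116898 + 191659655963221931 = 21436059242572507809, q_14 = 11·120349133017715845 + 11943232694891052 = 1335783695889765347 → 21436059242572507809/1335783695889765347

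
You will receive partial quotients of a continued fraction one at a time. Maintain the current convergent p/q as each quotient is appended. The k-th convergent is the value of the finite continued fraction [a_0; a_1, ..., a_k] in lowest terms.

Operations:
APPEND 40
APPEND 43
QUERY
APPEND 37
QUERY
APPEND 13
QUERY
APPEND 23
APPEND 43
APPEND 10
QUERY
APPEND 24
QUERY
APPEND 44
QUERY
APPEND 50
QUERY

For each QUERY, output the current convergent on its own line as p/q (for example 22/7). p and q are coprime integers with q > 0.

1721/43
63717/1592
830042/20739
8263968793/206479249
199159732443/4976102042
8771292196285/219154969097
438763769546693/10962724556892

APPEND 40: p_0 = 40·1 + 0 = 40, q_0 = 40·0 + 1 = 1 → 40/1
APPEND 43: p_1 = 43·40 + 1 = 1721, q_1 = 43·1 + 0 = 43 → 1721/43
APPEND 37: p_2 = 37·1721 + 40 = 63717, q_2 = 37·43 + 1 = 1592 → 63717/1592
APPEND 13: p_3 = 13·63717 + 1721 = 830042, q_3 = 13·1592 + 43 = 20739 → 830042/20739
APPEND 23: p_4 = 23·830042 + 63717 = 19154683, q_4 = 23·20739 + 1592 = 478589 → 19154683/478589
APPEND 43: p_5 = 43·19154683 + 830042 = 824481411, q_5 = 43·478589 + 20739 = 20600066 → 824481411/20600066
APPEND 10: p_6 = 10·824481411 + 19154683 = 8263968793, q_6 = 10·20600066 + 478589 = 206479249 → 8263968793/206479249
APPEND 24: p_7 = 24·8263968793 + 824481411 = 199159732443, q_7 = 24·206479249 + 20600066 = 4976102042 → 199159732443/4976102042
APPEND 44: p_8 = 44·199159732443 + 8263968793 = 8771292196285, q_8 = 44·4976102042 + 206479249 = 219154969097 → 8771292196285/219154969097
APPEND 50: p_9 = 50·8771292196285 + 199159732443 = 438763769546693, q_9 = 50·219154969097 + 4976102042 = 10962724556892 → 438763769546693/10962724556892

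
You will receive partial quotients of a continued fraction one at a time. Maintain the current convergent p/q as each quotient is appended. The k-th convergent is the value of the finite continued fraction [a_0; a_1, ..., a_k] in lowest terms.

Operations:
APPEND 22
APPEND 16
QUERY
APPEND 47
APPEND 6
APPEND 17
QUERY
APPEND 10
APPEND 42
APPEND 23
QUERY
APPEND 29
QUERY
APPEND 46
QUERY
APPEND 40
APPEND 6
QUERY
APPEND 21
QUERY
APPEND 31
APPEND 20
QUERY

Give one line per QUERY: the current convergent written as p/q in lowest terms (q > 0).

353/16
1717140/77831
16740967997/758800261
486215189155/22038164848
22382639669127/1014514383269
5397133451394537/244630195356917
114235594281239512/5177836715990865
71048246717677627692/3220329204537465505

APPEND 22: p_0 = 22·1 + 0 = 22, q_0 = 22·0 + 1 = 1 → 22/1
APPEND 16: p_1 = 16·22 + 1 = 353, q_1 = 16·1 + 0 = 16 → 353/16
APPEND 47: p_2 = 47·353 + 22 = 16613, q_2 = 47·16 + 1 = 753 → 16613/753
APPEND 6: p_3 = 6·16613 + 353 = 100031, q_3 = 6·753 + 16 = 4534 → 100031/4534
APPEND 17: p_4 = 17·100031 + 16613 = 1717140, q_4 = 17·4534 + 753 = 77831 → 1717140/77831
APPEND 10: p_5 = 10·1717140 + 100031 = 17271431, q_5 = 10·77831 + 4534 = 782844 → 17271431/782844
APPEND 42: p_6 = 42·17271431 + 1717140 = 727117242, q_6 = 42·782844 + 77831 = 32957279 → 727117242/32957279
APPEND 23: p_7 = 23·727117242 + 17271431 = 16740967997, q_7 = 23·32957279 + 782844 = 758800261 → 16740967997/758800261
APPEND 29: p_8 = 29·16740967997 + 727117242 = 486215189155, q_8 = 29·758800261 + 32957279 = 22038164848 → 486215189155/22038164848
APPEND 46: p_9 = 46·486215189155 + 16740967997 = 22382639669127, q_9 = 46·22038164848 + 758800261 = 1014514383269 → 22382639669127/1014514383269
APPEND 40: p_10 = 40·22382639669127 + 486215189155 = 895791801954235, q_10 = 40·1014514383269 + 22038164848 = 40602613495608 → 895791801954235/40602613495608
APPEND 6: p_11 = 6·895791801954235 + 22382639669127 = 5397133451394537, q_11 = 6·40602613495608 + 1014514383269 = 244630195356917 → 5397133451394537/244630195356917
APPEND 21: p_12 = 21·5397133451394537 + 895791801954235 = 114235594281239512, q_12 = 21·244630195356917 + 40602613495608 = 5177836715990865 → 114235594281239512/5177836715990865
APPEND 31: p_13 = 31·114235594281239512 + 5397133451394537 = 3546700556169819409, q_13 = 31·5177836715990865 + 244630195356917 = 160757568391073732 → 3546700556169819409/160757568391073732
APPEND 20: p_14 = 20·3546700556169819409 + 114235594281239512 = 71048246717677627692, q_14 = 20·160757568391073732 + 5177836715990865 = 3220329204537465505 → 71048246717677627692/3220329204537465505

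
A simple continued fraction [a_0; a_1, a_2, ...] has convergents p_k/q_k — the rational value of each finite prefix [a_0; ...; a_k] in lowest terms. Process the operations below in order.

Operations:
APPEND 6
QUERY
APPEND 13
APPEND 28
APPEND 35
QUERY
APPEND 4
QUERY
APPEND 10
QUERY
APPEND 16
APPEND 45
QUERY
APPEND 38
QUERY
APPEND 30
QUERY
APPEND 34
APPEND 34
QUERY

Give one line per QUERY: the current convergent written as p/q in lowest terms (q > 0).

APPEND 6: p_0 = 6·1 + 0 = 6, q_0 = 6·0 + 1 = 1 → 6/1
APPEND 13: p_1 = 13·6 + 1 = 79, q_1 = 13·1 + 0 = 13 → 79/13
APPEND 28: p_2 = 28·79 + 6 = 2218, q_2 = 28·13 + 1 = 365 → 2218/365
APPEND 35: p_3 = 35·2218 + 79 = 77709, q_3 = 35·365 + 13 = 12788 → 77709/12788
APPEND 4: p_4 = 4·77709 + 2218 = 313054, q_4 = 4·12788 + 365 = 51517 → 313054/51517
APPEND 10: p_5 = 10·313054 + 77709 = 3208249, q_5 = 10·51517 + 12788 = 527958 → 3208249/527958
APPEND 16: p_6 = 16·3208249 + 313054 = 51645038, q_6 = 16·527958 + 51517 = 8498845 → 51645038/8498845
APPEND 45: p_7 = 45·51645038 + 3208249 = 2327234959, q_7 = 45·8498845 + 527958 = 382975983 → 2327234959/382975983
APPEND 38: p_8 = 38·2327234959 + 51645038 = 88486573480, q_8 = 38·382975983 + 8498845 = 14561586199 → 88486573480/14561586199
APPEND 30: p_9 = 30·88486573480 + 2327234959 = 2656924439359, q_9 = 30·14561586199 + 382975983 = 437230561953 → 2656924439359/437230561953
APPEND 34: p_10 = 34·2656924439359 + 88486573480 = 90423917511686, q_10 = 34·437230561953 + 14561586199 = 14880400692601 → 90423917511686/14880400692601
APPEND 34: p_11 = 34·90423917511686 + 2656924439359 = 3077070119836683, q_11 = 34·14880400692601 + 437230561953 = 506370854110387 → 3077070119836683/506370854110387

6/1
77709/12788
313054/51517
3208249/527958
2327234959/382975983
88486573480/14561586199
2656924439359/437230561953
3077070119836683/506370854110387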